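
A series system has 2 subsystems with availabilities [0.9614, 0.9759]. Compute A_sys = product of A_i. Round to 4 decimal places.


Subsystems: [0.9614, 0.9759]
After subsystem 1 (A=0.9614): product = 0.9614
After subsystem 2 (A=0.9759): product = 0.9382
A_sys = 0.9382

0.9382


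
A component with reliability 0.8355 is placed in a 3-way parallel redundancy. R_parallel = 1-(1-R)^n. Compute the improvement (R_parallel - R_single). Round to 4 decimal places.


R_single = 0.8355, n = 3
1 - R_single = 0.1645
(1 - R_single)^n = 0.1645^3 = 0.0045
R_parallel = 1 - 0.0045 = 0.9955
Improvement = 0.9955 - 0.8355
Improvement = 0.16

0.16


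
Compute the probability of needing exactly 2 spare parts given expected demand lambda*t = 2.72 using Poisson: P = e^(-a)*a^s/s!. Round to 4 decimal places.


a = 2.72, s = 2
e^(-a) = e^(-2.72) = 0.0659
a^s = 2.72^2 = 7.3984
s! = 2
P = 0.0659 * 7.3984 / 2
P = 0.2437

0.2437


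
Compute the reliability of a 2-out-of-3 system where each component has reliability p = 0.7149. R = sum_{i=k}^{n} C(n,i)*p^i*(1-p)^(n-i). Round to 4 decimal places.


k = 2, n = 3, p = 0.7149
i=2: C(3,2)=3 * 0.7149^2 * 0.2851^1 = 0.4371
i=3: C(3,3)=1 * 0.7149^3 * 0.2851^0 = 0.3654
R = sum of terms = 0.8025

0.8025


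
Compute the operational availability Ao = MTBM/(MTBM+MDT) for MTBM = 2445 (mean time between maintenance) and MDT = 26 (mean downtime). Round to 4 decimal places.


MTBM = 2445
MDT = 26
MTBM + MDT = 2471
Ao = 2445 / 2471
Ao = 0.9895

0.9895


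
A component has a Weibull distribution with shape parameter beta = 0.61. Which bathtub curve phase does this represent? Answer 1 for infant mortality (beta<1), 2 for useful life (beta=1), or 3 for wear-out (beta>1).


beta = 0.61
Compare beta to 1:
beta < 1 => infant mortality (phase 1)
beta = 1 => useful life (phase 2)
beta > 1 => wear-out (phase 3)
Since beta = 0.61, this is infant mortality (decreasing failure rate)
Phase = 1

1


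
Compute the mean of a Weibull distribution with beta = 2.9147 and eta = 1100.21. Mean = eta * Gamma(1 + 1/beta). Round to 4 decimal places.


beta = 2.9147, eta = 1100.21
1/beta = 0.3431
1 + 1/beta = 1.3431
Gamma(1.3431) = 0.8919
Mean = 1100.21 * 0.8919
Mean = 981.2514

981.2514


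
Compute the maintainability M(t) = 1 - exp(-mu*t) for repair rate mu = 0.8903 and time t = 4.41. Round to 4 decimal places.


mu = 0.8903, t = 4.41
mu * t = 0.8903 * 4.41 = 3.9262
exp(-3.9262) = 0.0197
M(t) = 1 - 0.0197
M(t) = 0.9803

0.9803


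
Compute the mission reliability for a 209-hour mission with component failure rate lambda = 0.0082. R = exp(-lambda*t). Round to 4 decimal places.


lambda = 0.0082
mission_time = 209
lambda * t = 0.0082 * 209 = 1.7138
R = exp(-1.7138)
R = 0.1802

0.1802


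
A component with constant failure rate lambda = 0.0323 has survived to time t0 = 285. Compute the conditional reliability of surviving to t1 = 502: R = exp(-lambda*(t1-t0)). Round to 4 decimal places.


lambda = 0.0323
t0 = 285, t1 = 502
t1 - t0 = 217
lambda * (t1-t0) = 0.0323 * 217 = 7.0091
R = exp(-7.0091)
R = 0.0009

0.0009


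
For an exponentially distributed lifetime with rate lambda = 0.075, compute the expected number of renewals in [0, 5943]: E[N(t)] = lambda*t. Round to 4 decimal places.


lambda = 0.075
t = 5943
E[N(t)] = lambda * t
E[N(t)] = 0.075 * 5943
E[N(t)] = 445.725

445.725


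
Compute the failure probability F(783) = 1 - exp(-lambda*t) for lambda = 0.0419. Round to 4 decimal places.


lambda = 0.0419, t = 783
lambda * t = 32.8077
exp(-32.8077) = 0.0
F(t) = 1 - 0.0
F(t) = 1.0

1.0


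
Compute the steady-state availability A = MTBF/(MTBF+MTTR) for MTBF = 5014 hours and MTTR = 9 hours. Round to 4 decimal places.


MTBF = 5014
MTTR = 9
MTBF + MTTR = 5023
A = 5014 / 5023
A = 0.9982

0.9982


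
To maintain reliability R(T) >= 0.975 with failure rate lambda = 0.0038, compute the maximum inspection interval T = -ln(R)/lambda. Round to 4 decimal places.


R_target = 0.975
lambda = 0.0038
-ln(0.975) = 0.0253
T = 0.0253 / 0.0038
T = 6.6626

6.6626


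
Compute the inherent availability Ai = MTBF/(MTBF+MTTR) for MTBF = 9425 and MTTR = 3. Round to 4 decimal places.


MTBF = 9425
MTTR = 3
MTBF + MTTR = 9428
Ai = 9425 / 9428
Ai = 0.9997

0.9997


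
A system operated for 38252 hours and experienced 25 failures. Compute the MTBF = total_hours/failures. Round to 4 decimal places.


total_hours = 38252
failures = 25
MTBF = 38252 / 25
MTBF = 1530.08

1530.08


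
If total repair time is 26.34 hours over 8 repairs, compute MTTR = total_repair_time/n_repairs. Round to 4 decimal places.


total_repair_time = 26.34
n_repairs = 8
MTTR = 26.34 / 8
MTTR = 3.2925

3.2925


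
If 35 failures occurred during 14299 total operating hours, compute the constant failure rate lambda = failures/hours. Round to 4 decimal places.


failures = 35
total_hours = 14299
lambda = 35 / 14299
lambda = 0.0024

0.0024


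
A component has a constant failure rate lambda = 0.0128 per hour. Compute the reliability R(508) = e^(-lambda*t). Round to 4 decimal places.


lambda = 0.0128
t = 508
lambda * t = 6.5024
R(t) = e^(-6.5024)
R(t) = 0.0015

0.0015


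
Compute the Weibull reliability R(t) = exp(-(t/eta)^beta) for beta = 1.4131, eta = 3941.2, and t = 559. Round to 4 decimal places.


beta = 1.4131, eta = 3941.2, t = 559
t/eta = 559 / 3941.2 = 0.1418
(t/eta)^beta = 0.1418^1.4131 = 0.0633
R(t) = exp(-0.0633)
R(t) = 0.9387

0.9387


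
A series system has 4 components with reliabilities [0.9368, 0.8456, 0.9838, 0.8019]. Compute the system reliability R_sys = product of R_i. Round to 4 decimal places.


Components: [0.9368, 0.8456, 0.9838, 0.8019]
After component 1 (R=0.9368): product = 0.9368
After component 2 (R=0.8456): product = 0.7922
After component 3 (R=0.9838): product = 0.7793
After component 4 (R=0.8019): product = 0.6249
R_sys = 0.6249

0.6249


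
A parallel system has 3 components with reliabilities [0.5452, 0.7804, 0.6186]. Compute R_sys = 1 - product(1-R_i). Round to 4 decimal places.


Components: [0.5452, 0.7804, 0.6186]
(1 - 0.5452) = 0.4548, running product = 0.4548
(1 - 0.7804) = 0.2196, running product = 0.0999
(1 - 0.6186) = 0.3814, running product = 0.0381
Product of (1-R_i) = 0.0381
R_sys = 1 - 0.0381 = 0.9619

0.9619


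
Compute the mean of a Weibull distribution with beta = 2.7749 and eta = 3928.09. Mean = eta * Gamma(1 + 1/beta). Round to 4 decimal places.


beta = 2.7749, eta = 3928.09
1/beta = 0.3604
1 + 1/beta = 1.3604
Gamma(1.3604) = 0.8902
Mean = 3928.09 * 0.8902
Mean = 3496.5905

3496.5905


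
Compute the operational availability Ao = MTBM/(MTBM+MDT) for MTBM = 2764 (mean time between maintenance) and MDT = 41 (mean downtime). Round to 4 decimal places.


MTBM = 2764
MDT = 41
MTBM + MDT = 2805
Ao = 2764 / 2805
Ao = 0.9854

0.9854


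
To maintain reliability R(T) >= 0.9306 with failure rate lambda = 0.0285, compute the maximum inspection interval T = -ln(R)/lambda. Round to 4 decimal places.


R_target = 0.9306
lambda = 0.0285
-ln(0.9306) = 0.0719
T = 0.0719 / 0.0285
T = 2.5237

2.5237


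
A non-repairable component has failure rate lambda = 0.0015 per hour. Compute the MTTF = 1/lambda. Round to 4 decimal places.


lambda = 0.0015
MTTF = 1 / 0.0015
MTTF = 666.6667

666.6667


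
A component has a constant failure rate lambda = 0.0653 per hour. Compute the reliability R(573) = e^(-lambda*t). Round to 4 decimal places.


lambda = 0.0653
t = 573
lambda * t = 37.4169
R(t) = e^(-37.4169)
R(t) = 0.0

0.0


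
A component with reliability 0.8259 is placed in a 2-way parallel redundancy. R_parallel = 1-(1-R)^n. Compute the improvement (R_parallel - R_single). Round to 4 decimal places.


R_single = 0.8259, n = 2
1 - R_single = 0.1741
(1 - R_single)^n = 0.1741^2 = 0.0303
R_parallel = 1 - 0.0303 = 0.9697
Improvement = 0.9697 - 0.8259
Improvement = 0.1438

0.1438


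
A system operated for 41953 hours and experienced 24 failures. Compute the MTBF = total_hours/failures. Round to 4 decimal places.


total_hours = 41953
failures = 24
MTBF = 41953 / 24
MTBF = 1748.0417

1748.0417


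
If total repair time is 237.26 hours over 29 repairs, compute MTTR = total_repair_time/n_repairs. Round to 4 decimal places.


total_repair_time = 237.26
n_repairs = 29
MTTR = 237.26 / 29
MTTR = 8.1814

8.1814


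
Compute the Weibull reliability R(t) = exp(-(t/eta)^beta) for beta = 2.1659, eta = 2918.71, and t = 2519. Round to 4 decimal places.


beta = 2.1659, eta = 2918.71, t = 2519
t/eta = 2519 / 2918.71 = 0.8631
(t/eta)^beta = 0.8631^2.1659 = 0.7269
R(t) = exp(-0.7269)
R(t) = 0.4834

0.4834


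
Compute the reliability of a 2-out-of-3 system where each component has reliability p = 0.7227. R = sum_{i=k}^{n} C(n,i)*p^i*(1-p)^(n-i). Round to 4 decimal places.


k = 2, n = 3, p = 0.7227
i=2: C(3,2)=3 * 0.7227^2 * 0.2773^1 = 0.4345
i=3: C(3,3)=1 * 0.7227^3 * 0.2773^0 = 0.3775
R = sum of terms = 0.812

0.812


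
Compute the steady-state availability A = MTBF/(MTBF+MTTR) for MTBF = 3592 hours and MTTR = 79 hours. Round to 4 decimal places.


MTBF = 3592
MTTR = 79
MTBF + MTTR = 3671
A = 3592 / 3671
A = 0.9785

0.9785


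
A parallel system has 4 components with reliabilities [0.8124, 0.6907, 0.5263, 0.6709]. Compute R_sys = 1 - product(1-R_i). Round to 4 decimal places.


Components: [0.8124, 0.6907, 0.5263, 0.6709]
(1 - 0.8124) = 0.1876, running product = 0.1876
(1 - 0.6907) = 0.3093, running product = 0.058
(1 - 0.5263) = 0.4737, running product = 0.0275
(1 - 0.6709) = 0.3291, running product = 0.009
Product of (1-R_i) = 0.009
R_sys = 1 - 0.009 = 0.991

0.991


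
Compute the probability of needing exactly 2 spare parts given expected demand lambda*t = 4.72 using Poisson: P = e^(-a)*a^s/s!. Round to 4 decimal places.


a = 4.72, s = 2
e^(-a) = e^(-4.72) = 0.0089
a^s = 4.72^2 = 22.2784
s! = 2
P = 0.0089 * 22.2784 / 2
P = 0.0993

0.0993


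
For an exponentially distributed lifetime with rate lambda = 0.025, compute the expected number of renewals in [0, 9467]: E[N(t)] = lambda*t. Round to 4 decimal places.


lambda = 0.025
t = 9467
E[N(t)] = lambda * t
E[N(t)] = 0.025 * 9467
E[N(t)] = 236.675

236.675


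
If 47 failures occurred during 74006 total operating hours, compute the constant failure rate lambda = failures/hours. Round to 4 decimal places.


failures = 47
total_hours = 74006
lambda = 47 / 74006
lambda = 0.0006

0.0006


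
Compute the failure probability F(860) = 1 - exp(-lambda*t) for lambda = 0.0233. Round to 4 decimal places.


lambda = 0.0233, t = 860
lambda * t = 20.038
exp(-20.038) = 0.0
F(t) = 1 - 0.0
F(t) = 1.0

1.0


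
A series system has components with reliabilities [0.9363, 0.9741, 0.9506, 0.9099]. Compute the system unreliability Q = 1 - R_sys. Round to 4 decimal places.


Components: [0.9363, 0.9741, 0.9506, 0.9099]
After component 1: product = 0.9363
After component 2: product = 0.912
After component 3: product = 0.867
After component 4: product = 0.7889
R_sys = 0.7889
Q = 1 - 0.7889 = 0.2111

0.2111


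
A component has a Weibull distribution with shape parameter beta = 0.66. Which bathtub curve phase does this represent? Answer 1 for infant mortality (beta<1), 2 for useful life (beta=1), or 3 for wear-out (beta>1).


beta = 0.66
Compare beta to 1:
beta < 1 => infant mortality (phase 1)
beta = 1 => useful life (phase 2)
beta > 1 => wear-out (phase 3)
Since beta = 0.66, this is infant mortality (decreasing failure rate)
Phase = 1

1


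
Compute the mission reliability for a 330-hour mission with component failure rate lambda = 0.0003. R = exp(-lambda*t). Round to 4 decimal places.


lambda = 0.0003
mission_time = 330
lambda * t = 0.0003 * 330 = 0.099
R = exp(-0.099)
R = 0.9057

0.9057


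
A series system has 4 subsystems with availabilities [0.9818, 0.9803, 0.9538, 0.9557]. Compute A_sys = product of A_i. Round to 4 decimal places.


Subsystems: [0.9818, 0.9803, 0.9538, 0.9557]
After subsystem 1 (A=0.9818): product = 0.9818
After subsystem 2 (A=0.9803): product = 0.9625
After subsystem 3 (A=0.9538): product = 0.918
After subsystem 4 (A=0.9557): product = 0.8773
A_sys = 0.8773

0.8773


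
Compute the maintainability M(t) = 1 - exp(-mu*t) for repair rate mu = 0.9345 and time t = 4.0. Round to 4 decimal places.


mu = 0.9345, t = 4.0
mu * t = 0.9345 * 4.0 = 3.738
exp(-3.738) = 0.0238
M(t) = 1 - 0.0238
M(t) = 0.9762

0.9762


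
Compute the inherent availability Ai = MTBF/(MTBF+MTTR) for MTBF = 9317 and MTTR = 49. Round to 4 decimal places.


MTBF = 9317
MTTR = 49
MTBF + MTTR = 9366
Ai = 9317 / 9366
Ai = 0.9948

0.9948


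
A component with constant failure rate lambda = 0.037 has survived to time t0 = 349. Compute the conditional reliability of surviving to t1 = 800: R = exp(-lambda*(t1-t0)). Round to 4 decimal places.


lambda = 0.037
t0 = 349, t1 = 800
t1 - t0 = 451
lambda * (t1-t0) = 0.037 * 451 = 16.687
R = exp(-16.687)
R = 0.0

0.0


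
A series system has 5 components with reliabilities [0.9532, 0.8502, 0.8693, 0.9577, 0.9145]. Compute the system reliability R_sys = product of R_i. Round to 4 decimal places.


Components: [0.9532, 0.8502, 0.8693, 0.9577, 0.9145]
After component 1 (R=0.9532): product = 0.9532
After component 2 (R=0.8502): product = 0.8104
After component 3 (R=0.8693): product = 0.7045
After component 4 (R=0.9577): product = 0.6747
After component 5 (R=0.9145): product = 0.617
R_sys = 0.617

0.617


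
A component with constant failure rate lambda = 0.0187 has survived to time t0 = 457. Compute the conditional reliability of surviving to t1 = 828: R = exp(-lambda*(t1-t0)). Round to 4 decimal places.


lambda = 0.0187
t0 = 457, t1 = 828
t1 - t0 = 371
lambda * (t1-t0) = 0.0187 * 371 = 6.9377
R = exp(-6.9377)
R = 0.001

0.001


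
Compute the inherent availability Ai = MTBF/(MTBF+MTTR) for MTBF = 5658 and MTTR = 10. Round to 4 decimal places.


MTBF = 5658
MTTR = 10
MTBF + MTTR = 5668
Ai = 5658 / 5668
Ai = 0.9982

0.9982


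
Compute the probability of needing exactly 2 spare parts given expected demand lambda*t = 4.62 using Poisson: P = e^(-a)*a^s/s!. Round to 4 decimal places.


a = 4.62, s = 2
e^(-a) = e^(-4.62) = 0.0099
a^s = 4.62^2 = 21.3444
s! = 2
P = 0.0099 * 21.3444 / 2
P = 0.1052

0.1052


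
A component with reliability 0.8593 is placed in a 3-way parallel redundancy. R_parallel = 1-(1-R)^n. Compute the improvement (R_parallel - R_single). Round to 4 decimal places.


R_single = 0.8593, n = 3
1 - R_single = 0.1407
(1 - R_single)^n = 0.1407^3 = 0.0028
R_parallel = 1 - 0.0028 = 0.9972
Improvement = 0.9972 - 0.8593
Improvement = 0.1379

0.1379


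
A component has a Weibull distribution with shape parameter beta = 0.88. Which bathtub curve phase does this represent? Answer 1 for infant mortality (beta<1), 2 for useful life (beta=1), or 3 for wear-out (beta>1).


beta = 0.88
Compare beta to 1:
beta < 1 => infant mortality (phase 1)
beta = 1 => useful life (phase 2)
beta > 1 => wear-out (phase 3)
Since beta = 0.88, this is infant mortality (decreasing failure rate)
Phase = 1

1


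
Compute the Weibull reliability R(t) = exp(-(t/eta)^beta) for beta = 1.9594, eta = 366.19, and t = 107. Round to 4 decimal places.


beta = 1.9594, eta = 366.19, t = 107
t/eta = 107 / 366.19 = 0.2922
(t/eta)^beta = 0.2922^1.9594 = 0.0898
R(t) = exp(-0.0898)
R(t) = 0.9142

0.9142


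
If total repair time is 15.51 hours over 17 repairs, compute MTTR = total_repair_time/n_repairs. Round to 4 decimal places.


total_repair_time = 15.51
n_repairs = 17
MTTR = 15.51 / 17
MTTR = 0.9124

0.9124


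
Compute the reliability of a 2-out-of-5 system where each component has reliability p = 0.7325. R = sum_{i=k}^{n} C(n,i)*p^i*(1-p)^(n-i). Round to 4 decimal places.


k = 2, n = 5, p = 0.7325
i=2: C(5,2)=10 * 0.7325^2 * 0.2675^3 = 0.1027
i=3: C(5,3)=10 * 0.7325^3 * 0.2675^2 = 0.2812
i=4: C(5,4)=5 * 0.7325^4 * 0.2675^1 = 0.3851
i=5: C(5,5)=1 * 0.7325^5 * 0.2675^0 = 0.2109
R = sum of terms = 0.9799

0.9799


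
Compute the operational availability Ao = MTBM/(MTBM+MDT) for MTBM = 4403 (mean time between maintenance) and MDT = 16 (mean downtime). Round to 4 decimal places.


MTBM = 4403
MDT = 16
MTBM + MDT = 4419
Ao = 4403 / 4419
Ao = 0.9964

0.9964


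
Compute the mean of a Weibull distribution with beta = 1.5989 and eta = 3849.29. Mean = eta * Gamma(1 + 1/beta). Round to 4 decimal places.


beta = 1.5989, eta = 3849.29
1/beta = 0.6254
1 + 1/beta = 1.6254
Gamma(1.6254) = 0.8966
Mean = 3849.29 * 0.8966
Mean = 3451.3933

3451.3933


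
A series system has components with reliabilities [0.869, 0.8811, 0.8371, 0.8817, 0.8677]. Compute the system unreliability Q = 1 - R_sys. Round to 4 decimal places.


Components: [0.869, 0.8811, 0.8371, 0.8817, 0.8677]
After component 1: product = 0.869
After component 2: product = 0.7657
After component 3: product = 0.6409
After component 4: product = 0.5651
After component 5: product = 0.4904
R_sys = 0.4904
Q = 1 - 0.4904 = 0.5096

0.5096


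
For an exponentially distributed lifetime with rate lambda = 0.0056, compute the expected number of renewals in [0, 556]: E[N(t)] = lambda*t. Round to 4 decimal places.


lambda = 0.0056
t = 556
E[N(t)] = lambda * t
E[N(t)] = 0.0056 * 556
E[N(t)] = 3.1136

3.1136


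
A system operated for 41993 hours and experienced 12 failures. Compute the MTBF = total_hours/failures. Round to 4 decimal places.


total_hours = 41993
failures = 12
MTBF = 41993 / 12
MTBF = 3499.4167

3499.4167


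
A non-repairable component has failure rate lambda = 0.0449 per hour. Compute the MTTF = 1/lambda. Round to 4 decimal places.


lambda = 0.0449
MTTF = 1 / 0.0449
MTTF = 22.2717

22.2717


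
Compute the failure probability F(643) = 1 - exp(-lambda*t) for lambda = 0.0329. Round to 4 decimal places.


lambda = 0.0329, t = 643
lambda * t = 21.1547
exp(-21.1547) = 0.0
F(t) = 1 - 0.0
F(t) = 1.0

1.0


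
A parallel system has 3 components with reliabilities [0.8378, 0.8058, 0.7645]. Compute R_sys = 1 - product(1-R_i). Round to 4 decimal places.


Components: [0.8378, 0.8058, 0.7645]
(1 - 0.8378) = 0.1622, running product = 0.1622
(1 - 0.8058) = 0.1942, running product = 0.0315
(1 - 0.7645) = 0.2355, running product = 0.0074
Product of (1-R_i) = 0.0074
R_sys = 1 - 0.0074 = 0.9926

0.9926


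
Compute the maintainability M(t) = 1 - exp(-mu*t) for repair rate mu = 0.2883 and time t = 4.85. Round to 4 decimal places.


mu = 0.2883, t = 4.85
mu * t = 0.2883 * 4.85 = 1.3983
exp(-1.3983) = 0.247
M(t) = 1 - 0.247
M(t) = 0.753

0.753


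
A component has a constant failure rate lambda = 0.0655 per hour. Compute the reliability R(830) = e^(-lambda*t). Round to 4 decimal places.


lambda = 0.0655
t = 830
lambda * t = 54.365
R(t) = e^(-54.365)
R(t) = 0.0

0.0


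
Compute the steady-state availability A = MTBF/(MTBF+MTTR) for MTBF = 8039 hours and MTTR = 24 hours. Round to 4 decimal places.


MTBF = 8039
MTTR = 24
MTBF + MTTR = 8063
A = 8039 / 8063
A = 0.997

0.997


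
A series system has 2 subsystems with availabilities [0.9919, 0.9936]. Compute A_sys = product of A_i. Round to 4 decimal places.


Subsystems: [0.9919, 0.9936]
After subsystem 1 (A=0.9919): product = 0.9919
After subsystem 2 (A=0.9936): product = 0.9856
A_sys = 0.9856

0.9856


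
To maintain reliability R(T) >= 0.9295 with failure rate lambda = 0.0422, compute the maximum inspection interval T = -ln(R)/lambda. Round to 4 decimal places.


R_target = 0.9295
lambda = 0.0422
-ln(0.9295) = 0.0731
T = 0.0731 / 0.0422
T = 1.7324

1.7324


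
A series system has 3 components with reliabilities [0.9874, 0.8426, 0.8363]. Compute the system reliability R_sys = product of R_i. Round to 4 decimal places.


Components: [0.9874, 0.8426, 0.8363]
After component 1 (R=0.9874): product = 0.9874
After component 2 (R=0.8426): product = 0.832
After component 3 (R=0.8363): product = 0.6958
R_sys = 0.6958

0.6958


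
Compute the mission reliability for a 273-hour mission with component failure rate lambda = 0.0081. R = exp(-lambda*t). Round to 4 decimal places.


lambda = 0.0081
mission_time = 273
lambda * t = 0.0081 * 273 = 2.2113
R = exp(-2.2113)
R = 0.1096

0.1096


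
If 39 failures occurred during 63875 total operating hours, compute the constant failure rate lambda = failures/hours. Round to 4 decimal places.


failures = 39
total_hours = 63875
lambda = 39 / 63875
lambda = 0.0006

0.0006


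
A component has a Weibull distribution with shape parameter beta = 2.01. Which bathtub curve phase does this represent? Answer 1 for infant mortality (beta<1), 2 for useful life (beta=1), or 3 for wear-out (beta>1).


beta = 2.01
Compare beta to 1:
beta < 1 => infant mortality (phase 1)
beta = 1 => useful life (phase 2)
beta > 1 => wear-out (phase 3)
Since beta = 2.01, this is wear-out (increasing failure rate)
Phase = 3

3


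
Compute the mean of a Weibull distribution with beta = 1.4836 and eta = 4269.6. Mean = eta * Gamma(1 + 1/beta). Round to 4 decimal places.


beta = 1.4836, eta = 4269.6
1/beta = 0.674
1 + 1/beta = 1.674
Gamma(1.674) = 0.904
Mean = 4269.6 * 0.904
Mean = 3859.6129

3859.6129


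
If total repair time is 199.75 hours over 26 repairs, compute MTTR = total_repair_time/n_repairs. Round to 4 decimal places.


total_repair_time = 199.75
n_repairs = 26
MTTR = 199.75 / 26
MTTR = 7.6827

7.6827


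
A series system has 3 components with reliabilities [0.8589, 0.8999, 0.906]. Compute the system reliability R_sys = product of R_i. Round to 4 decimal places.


Components: [0.8589, 0.8999, 0.906]
After component 1 (R=0.8589): product = 0.8589
After component 2 (R=0.8999): product = 0.7729
After component 3 (R=0.906): product = 0.7003
R_sys = 0.7003

0.7003


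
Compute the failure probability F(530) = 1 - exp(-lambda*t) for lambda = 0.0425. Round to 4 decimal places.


lambda = 0.0425, t = 530
lambda * t = 22.525
exp(-22.525) = 0.0
F(t) = 1 - 0.0
F(t) = 1.0

1.0


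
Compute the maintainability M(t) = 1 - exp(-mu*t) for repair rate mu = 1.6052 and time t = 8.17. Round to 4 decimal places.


mu = 1.6052, t = 8.17
mu * t = 1.6052 * 8.17 = 13.1145
exp(-13.1145) = 0.0
M(t) = 1 - 0.0
M(t) = 1.0

1.0


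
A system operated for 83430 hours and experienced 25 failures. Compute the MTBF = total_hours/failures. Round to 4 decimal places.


total_hours = 83430
failures = 25
MTBF = 83430 / 25
MTBF = 3337.2

3337.2


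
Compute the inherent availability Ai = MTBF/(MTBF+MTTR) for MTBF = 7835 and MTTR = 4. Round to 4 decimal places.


MTBF = 7835
MTTR = 4
MTBF + MTTR = 7839
Ai = 7835 / 7839
Ai = 0.9995

0.9995


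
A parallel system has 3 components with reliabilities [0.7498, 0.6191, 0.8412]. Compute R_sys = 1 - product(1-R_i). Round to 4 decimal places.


Components: [0.7498, 0.6191, 0.8412]
(1 - 0.7498) = 0.2502, running product = 0.2502
(1 - 0.6191) = 0.3809, running product = 0.0953
(1 - 0.8412) = 0.1588, running product = 0.0151
Product of (1-R_i) = 0.0151
R_sys = 1 - 0.0151 = 0.9849

0.9849


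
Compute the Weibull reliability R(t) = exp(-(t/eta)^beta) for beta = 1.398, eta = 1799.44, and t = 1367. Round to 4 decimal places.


beta = 1.398, eta = 1799.44, t = 1367
t/eta = 1367 / 1799.44 = 0.7597
(t/eta)^beta = 0.7597^1.398 = 0.681
R(t) = exp(-0.681)
R(t) = 0.5061

0.5061


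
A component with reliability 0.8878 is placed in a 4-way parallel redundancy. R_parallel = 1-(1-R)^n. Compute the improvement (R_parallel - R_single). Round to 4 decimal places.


R_single = 0.8878, n = 4
1 - R_single = 0.1122
(1 - R_single)^n = 0.1122^4 = 0.0002
R_parallel = 1 - 0.0002 = 0.9998
Improvement = 0.9998 - 0.8878
Improvement = 0.112

0.112


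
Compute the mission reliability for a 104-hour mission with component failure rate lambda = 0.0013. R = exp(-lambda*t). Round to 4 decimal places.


lambda = 0.0013
mission_time = 104
lambda * t = 0.0013 * 104 = 0.1352
R = exp(-0.1352)
R = 0.8735

0.8735


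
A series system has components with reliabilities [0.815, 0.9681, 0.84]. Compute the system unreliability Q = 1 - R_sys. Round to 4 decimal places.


Components: [0.815, 0.9681, 0.84]
After component 1: product = 0.815
After component 2: product = 0.789
After component 3: product = 0.6628
R_sys = 0.6628
Q = 1 - 0.6628 = 0.3372

0.3372


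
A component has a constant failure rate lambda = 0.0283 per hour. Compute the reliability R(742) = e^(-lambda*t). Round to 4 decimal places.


lambda = 0.0283
t = 742
lambda * t = 20.9986
R(t) = e^(-20.9986)
R(t) = 0.0

0.0


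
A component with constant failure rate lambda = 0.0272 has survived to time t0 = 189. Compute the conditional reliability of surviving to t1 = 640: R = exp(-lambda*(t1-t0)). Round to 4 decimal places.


lambda = 0.0272
t0 = 189, t1 = 640
t1 - t0 = 451
lambda * (t1-t0) = 0.0272 * 451 = 12.2672
R = exp(-12.2672)
R = 0.0

0.0


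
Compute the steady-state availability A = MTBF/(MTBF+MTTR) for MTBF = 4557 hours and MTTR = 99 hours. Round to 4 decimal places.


MTBF = 4557
MTTR = 99
MTBF + MTTR = 4656
A = 4557 / 4656
A = 0.9787

0.9787


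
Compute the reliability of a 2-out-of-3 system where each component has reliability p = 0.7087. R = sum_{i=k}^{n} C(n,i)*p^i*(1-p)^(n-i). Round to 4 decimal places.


k = 2, n = 3, p = 0.7087
i=2: C(3,2)=3 * 0.7087^2 * 0.2913^1 = 0.4389
i=3: C(3,3)=1 * 0.7087^3 * 0.2913^0 = 0.3559
R = sum of terms = 0.7949

0.7949


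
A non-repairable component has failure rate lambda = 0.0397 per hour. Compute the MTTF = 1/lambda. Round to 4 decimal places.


lambda = 0.0397
MTTF = 1 / 0.0397
MTTF = 25.1889

25.1889


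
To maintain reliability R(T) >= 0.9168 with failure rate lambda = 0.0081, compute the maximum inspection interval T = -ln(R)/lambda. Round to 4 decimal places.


R_target = 0.9168
lambda = 0.0081
-ln(0.9168) = 0.0869
T = 0.0869 / 0.0081
T = 10.7242

10.7242


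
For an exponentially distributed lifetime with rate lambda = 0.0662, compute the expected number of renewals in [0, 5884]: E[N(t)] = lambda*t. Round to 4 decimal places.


lambda = 0.0662
t = 5884
E[N(t)] = lambda * t
E[N(t)] = 0.0662 * 5884
E[N(t)] = 389.5208

389.5208


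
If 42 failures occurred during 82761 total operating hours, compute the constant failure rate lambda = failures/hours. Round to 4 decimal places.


failures = 42
total_hours = 82761
lambda = 42 / 82761
lambda = 0.0005

0.0005


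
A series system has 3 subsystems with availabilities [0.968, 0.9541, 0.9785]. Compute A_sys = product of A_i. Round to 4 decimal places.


Subsystems: [0.968, 0.9541, 0.9785]
After subsystem 1 (A=0.968): product = 0.968
After subsystem 2 (A=0.9541): product = 0.9236
After subsystem 3 (A=0.9785): product = 0.9037
A_sys = 0.9037

0.9037


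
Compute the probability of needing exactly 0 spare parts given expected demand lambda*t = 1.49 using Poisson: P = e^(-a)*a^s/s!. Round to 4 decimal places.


a = 1.49, s = 0
e^(-a) = e^(-1.49) = 0.2254
a^s = 1.49^0 = 1.0
s! = 1
P = 0.2254 * 1.0 / 1
P = 0.2254

0.2254


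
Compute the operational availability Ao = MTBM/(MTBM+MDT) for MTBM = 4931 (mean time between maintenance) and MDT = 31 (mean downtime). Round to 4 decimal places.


MTBM = 4931
MDT = 31
MTBM + MDT = 4962
Ao = 4931 / 4962
Ao = 0.9938

0.9938


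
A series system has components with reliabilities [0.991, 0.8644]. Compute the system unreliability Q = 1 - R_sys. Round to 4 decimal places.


Components: [0.991, 0.8644]
After component 1: product = 0.991
After component 2: product = 0.8566
R_sys = 0.8566
Q = 1 - 0.8566 = 0.1434

0.1434


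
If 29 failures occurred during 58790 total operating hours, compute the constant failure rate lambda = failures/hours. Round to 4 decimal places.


failures = 29
total_hours = 58790
lambda = 29 / 58790
lambda = 0.0005

0.0005


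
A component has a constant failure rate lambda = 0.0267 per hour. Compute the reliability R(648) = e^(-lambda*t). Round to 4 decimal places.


lambda = 0.0267
t = 648
lambda * t = 17.3016
R(t) = e^(-17.3016)
R(t) = 0.0

0.0


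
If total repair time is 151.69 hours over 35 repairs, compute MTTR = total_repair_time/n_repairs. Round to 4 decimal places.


total_repair_time = 151.69
n_repairs = 35
MTTR = 151.69 / 35
MTTR = 4.334

4.334


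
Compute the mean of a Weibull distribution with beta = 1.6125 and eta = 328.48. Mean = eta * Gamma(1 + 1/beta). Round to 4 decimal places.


beta = 1.6125, eta = 328.48
1/beta = 0.6202
1 + 1/beta = 1.6202
Gamma(1.6202) = 0.8959
Mean = 328.48 * 0.8959
Mean = 294.2995

294.2995


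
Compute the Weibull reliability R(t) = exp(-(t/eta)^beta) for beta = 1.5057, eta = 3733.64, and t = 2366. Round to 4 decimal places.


beta = 1.5057, eta = 3733.64, t = 2366
t/eta = 2366 / 3733.64 = 0.6337
(t/eta)^beta = 0.6337^1.5057 = 0.5031
R(t) = exp(-0.5031)
R(t) = 0.6046

0.6046


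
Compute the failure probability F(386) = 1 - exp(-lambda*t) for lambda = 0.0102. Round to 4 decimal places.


lambda = 0.0102, t = 386
lambda * t = 3.9372
exp(-3.9372) = 0.0195
F(t) = 1 - 0.0195
F(t) = 0.9805

0.9805


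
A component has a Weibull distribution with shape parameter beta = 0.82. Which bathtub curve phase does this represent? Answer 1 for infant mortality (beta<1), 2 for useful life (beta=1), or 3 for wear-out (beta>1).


beta = 0.82
Compare beta to 1:
beta < 1 => infant mortality (phase 1)
beta = 1 => useful life (phase 2)
beta > 1 => wear-out (phase 3)
Since beta = 0.82, this is infant mortality (decreasing failure rate)
Phase = 1

1


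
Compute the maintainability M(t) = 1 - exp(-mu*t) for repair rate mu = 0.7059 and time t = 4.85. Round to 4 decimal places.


mu = 0.7059, t = 4.85
mu * t = 0.7059 * 4.85 = 3.4236
exp(-3.4236) = 0.0326
M(t) = 1 - 0.0326
M(t) = 0.9674

0.9674


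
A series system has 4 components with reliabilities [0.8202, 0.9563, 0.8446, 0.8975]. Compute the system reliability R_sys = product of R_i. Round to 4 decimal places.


Components: [0.8202, 0.9563, 0.8446, 0.8975]
After component 1 (R=0.8202): product = 0.8202
After component 2 (R=0.9563): product = 0.7844
After component 3 (R=0.8446): product = 0.6625
After component 4 (R=0.8975): product = 0.5946
R_sys = 0.5946

0.5946


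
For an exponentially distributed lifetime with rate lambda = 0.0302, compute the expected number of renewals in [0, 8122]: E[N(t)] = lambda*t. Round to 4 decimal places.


lambda = 0.0302
t = 8122
E[N(t)] = lambda * t
E[N(t)] = 0.0302 * 8122
E[N(t)] = 245.2844

245.2844


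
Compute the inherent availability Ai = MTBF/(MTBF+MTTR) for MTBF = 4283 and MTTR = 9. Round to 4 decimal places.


MTBF = 4283
MTTR = 9
MTBF + MTTR = 4292
Ai = 4283 / 4292
Ai = 0.9979

0.9979


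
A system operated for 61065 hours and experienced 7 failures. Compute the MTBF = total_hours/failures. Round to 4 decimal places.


total_hours = 61065
failures = 7
MTBF = 61065 / 7
MTBF = 8723.5714

8723.5714


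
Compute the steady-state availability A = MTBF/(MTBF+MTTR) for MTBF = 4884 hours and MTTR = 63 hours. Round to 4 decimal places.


MTBF = 4884
MTTR = 63
MTBF + MTTR = 4947
A = 4884 / 4947
A = 0.9873

0.9873


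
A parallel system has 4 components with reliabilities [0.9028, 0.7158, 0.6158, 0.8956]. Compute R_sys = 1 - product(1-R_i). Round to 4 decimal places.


Components: [0.9028, 0.7158, 0.6158, 0.8956]
(1 - 0.9028) = 0.0972, running product = 0.0972
(1 - 0.7158) = 0.2842, running product = 0.0276
(1 - 0.6158) = 0.3842, running product = 0.0106
(1 - 0.8956) = 0.1044, running product = 0.0011
Product of (1-R_i) = 0.0011
R_sys = 1 - 0.0011 = 0.9989

0.9989


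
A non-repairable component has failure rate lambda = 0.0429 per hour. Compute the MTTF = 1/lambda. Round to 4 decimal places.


lambda = 0.0429
MTTF = 1 / 0.0429
MTTF = 23.31

23.31


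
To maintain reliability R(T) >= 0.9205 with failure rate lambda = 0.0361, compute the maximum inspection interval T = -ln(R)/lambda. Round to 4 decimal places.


R_target = 0.9205
lambda = 0.0361
-ln(0.9205) = 0.0828
T = 0.0828 / 0.0361
T = 2.2947

2.2947


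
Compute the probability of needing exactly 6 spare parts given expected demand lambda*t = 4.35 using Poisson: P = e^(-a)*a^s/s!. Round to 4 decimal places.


a = 4.35, s = 6
e^(-a) = e^(-4.35) = 0.0129
a^s = 4.35^6 = 6775.4094
s! = 720
P = 0.0129 * 6775.4094 / 720
P = 0.1215

0.1215


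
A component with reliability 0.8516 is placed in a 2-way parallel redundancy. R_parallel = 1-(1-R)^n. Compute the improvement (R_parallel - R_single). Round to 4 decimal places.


R_single = 0.8516, n = 2
1 - R_single = 0.1484
(1 - R_single)^n = 0.1484^2 = 0.022
R_parallel = 1 - 0.022 = 0.978
Improvement = 0.978 - 0.8516
Improvement = 0.1264

0.1264


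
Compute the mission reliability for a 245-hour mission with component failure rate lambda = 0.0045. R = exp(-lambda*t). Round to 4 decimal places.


lambda = 0.0045
mission_time = 245
lambda * t = 0.0045 * 245 = 1.1025
R = exp(-1.1025)
R = 0.332

0.332


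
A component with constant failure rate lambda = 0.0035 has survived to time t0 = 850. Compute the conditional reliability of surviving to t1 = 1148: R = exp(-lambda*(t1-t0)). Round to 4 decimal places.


lambda = 0.0035
t0 = 850, t1 = 1148
t1 - t0 = 298
lambda * (t1-t0) = 0.0035 * 298 = 1.043
R = exp(-1.043)
R = 0.3524

0.3524


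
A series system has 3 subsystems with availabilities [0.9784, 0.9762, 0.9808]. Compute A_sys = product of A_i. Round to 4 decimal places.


Subsystems: [0.9784, 0.9762, 0.9808]
After subsystem 1 (A=0.9784): product = 0.9784
After subsystem 2 (A=0.9762): product = 0.9551
After subsystem 3 (A=0.9808): product = 0.9368
A_sys = 0.9368

0.9368


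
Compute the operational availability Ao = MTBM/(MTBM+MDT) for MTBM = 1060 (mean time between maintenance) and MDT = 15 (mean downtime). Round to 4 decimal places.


MTBM = 1060
MDT = 15
MTBM + MDT = 1075
Ao = 1060 / 1075
Ao = 0.986

0.986


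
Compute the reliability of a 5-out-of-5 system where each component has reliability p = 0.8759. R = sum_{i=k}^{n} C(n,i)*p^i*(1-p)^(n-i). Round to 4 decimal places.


k = 5, n = 5, p = 0.8759
i=5: C(5,5)=1 * 0.8759^5 * 0.1241^0 = 0.5156
R = sum of terms = 0.5156

0.5156


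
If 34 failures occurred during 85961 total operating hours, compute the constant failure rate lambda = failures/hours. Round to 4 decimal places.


failures = 34
total_hours = 85961
lambda = 34 / 85961
lambda = 0.0004

0.0004


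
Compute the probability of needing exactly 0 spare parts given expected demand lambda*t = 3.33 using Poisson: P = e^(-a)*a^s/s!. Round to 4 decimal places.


a = 3.33, s = 0
e^(-a) = e^(-3.33) = 0.0358
a^s = 3.33^0 = 1.0
s! = 1
P = 0.0358 * 1.0 / 1
P = 0.0358

0.0358


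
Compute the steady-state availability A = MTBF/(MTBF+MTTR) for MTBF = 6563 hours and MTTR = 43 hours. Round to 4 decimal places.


MTBF = 6563
MTTR = 43
MTBF + MTTR = 6606
A = 6563 / 6606
A = 0.9935

0.9935


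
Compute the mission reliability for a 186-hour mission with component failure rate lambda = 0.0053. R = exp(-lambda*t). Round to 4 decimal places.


lambda = 0.0053
mission_time = 186
lambda * t = 0.0053 * 186 = 0.9858
R = exp(-0.9858)
R = 0.3731

0.3731


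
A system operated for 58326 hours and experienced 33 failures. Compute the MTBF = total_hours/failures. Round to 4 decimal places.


total_hours = 58326
failures = 33
MTBF = 58326 / 33
MTBF = 1767.4545

1767.4545


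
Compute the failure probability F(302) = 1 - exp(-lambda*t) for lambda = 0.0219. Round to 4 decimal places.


lambda = 0.0219, t = 302
lambda * t = 6.6138
exp(-6.6138) = 0.0013
F(t) = 1 - 0.0013
F(t) = 0.9987

0.9987


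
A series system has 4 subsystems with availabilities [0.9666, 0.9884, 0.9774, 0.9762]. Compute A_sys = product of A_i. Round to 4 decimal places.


Subsystems: [0.9666, 0.9884, 0.9774, 0.9762]
After subsystem 1 (A=0.9666): product = 0.9666
After subsystem 2 (A=0.9884): product = 0.9554
After subsystem 3 (A=0.9774): product = 0.9338
After subsystem 4 (A=0.9762): product = 0.9116
A_sys = 0.9116

0.9116


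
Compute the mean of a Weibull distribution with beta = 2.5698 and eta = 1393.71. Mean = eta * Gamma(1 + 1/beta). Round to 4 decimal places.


beta = 2.5698, eta = 1393.71
1/beta = 0.3891
1 + 1/beta = 1.3891
Gamma(1.3891) = 0.8879
Mean = 1393.71 * 0.8879
Mean = 1237.4886

1237.4886


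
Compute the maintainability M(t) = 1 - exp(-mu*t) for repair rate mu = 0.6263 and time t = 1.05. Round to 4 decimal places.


mu = 0.6263, t = 1.05
mu * t = 0.6263 * 1.05 = 0.6576
exp(-0.6576) = 0.5181
M(t) = 1 - 0.5181
M(t) = 0.4819

0.4819


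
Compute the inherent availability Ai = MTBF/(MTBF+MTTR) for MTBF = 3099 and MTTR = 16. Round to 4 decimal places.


MTBF = 3099
MTTR = 16
MTBF + MTTR = 3115
Ai = 3099 / 3115
Ai = 0.9949

0.9949


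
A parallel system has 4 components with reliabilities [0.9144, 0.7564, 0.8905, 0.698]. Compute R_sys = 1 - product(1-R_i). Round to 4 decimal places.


Components: [0.9144, 0.7564, 0.8905, 0.698]
(1 - 0.9144) = 0.0856, running product = 0.0856
(1 - 0.7564) = 0.2436, running product = 0.0209
(1 - 0.8905) = 0.1095, running product = 0.0023
(1 - 0.698) = 0.302, running product = 0.0007
Product of (1-R_i) = 0.0007
R_sys = 1 - 0.0007 = 0.9993

0.9993


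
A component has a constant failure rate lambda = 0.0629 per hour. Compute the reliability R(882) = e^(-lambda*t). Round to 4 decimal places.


lambda = 0.0629
t = 882
lambda * t = 55.4778
R(t) = e^(-55.4778)
R(t) = 0.0

0.0


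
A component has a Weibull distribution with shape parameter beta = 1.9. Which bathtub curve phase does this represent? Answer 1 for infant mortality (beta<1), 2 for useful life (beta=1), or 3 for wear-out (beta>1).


beta = 1.9
Compare beta to 1:
beta < 1 => infant mortality (phase 1)
beta = 1 => useful life (phase 2)
beta > 1 => wear-out (phase 3)
Since beta = 1.9, this is wear-out (increasing failure rate)
Phase = 3

3


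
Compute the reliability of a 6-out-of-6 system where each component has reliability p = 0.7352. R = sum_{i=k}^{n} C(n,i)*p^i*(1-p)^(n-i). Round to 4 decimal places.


k = 6, n = 6, p = 0.7352
i=6: C(6,6)=1 * 0.7352^6 * 0.2648^0 = 0.1579
R = sum of terms = 0.1579

0.1579


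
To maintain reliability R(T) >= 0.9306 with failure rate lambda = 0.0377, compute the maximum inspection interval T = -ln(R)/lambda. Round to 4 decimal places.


R_target = 0.9306
lambda = 0.0377
-ln(0.9306) = 0.0719
T = 0.0719 / 0.0377
T = 1.9078

1.9078


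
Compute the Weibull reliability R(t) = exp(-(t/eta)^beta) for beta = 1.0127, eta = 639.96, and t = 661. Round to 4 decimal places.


beta = 1.0127, eta = 639.96, t = 661
t/eta = 661 / 639.96 = 1.0329
(t/eta)^beta = 1.0329^1.0127 = 1.0333
R(t) = exp(-1.0333)
R(t) = 0.3558

0.3558


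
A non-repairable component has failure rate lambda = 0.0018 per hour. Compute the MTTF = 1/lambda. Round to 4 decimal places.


lambda = 0.0018
MTTF = 1 / 0.0018
MTTF = 555.5556

555.5556


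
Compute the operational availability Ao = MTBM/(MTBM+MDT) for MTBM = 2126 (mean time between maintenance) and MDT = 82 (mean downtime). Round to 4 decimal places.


MTBM = 2126
MDT = 82
MTBM + MDT = 2208
Ao = 2126 / 2208
Ao = 0.9629

0.9629


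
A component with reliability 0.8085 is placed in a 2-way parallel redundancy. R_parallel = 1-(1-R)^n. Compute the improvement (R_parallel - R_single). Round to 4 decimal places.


R_single = 0.8085, n = 2
1 - R_single = 0.1915
(1 - R_single)^n = 0.1915^2 = 0.0367
R_parallel = 1 - 0.0367 = 0.9633
Improvement = 0.9633 - 0.8085
Improvement = 0.1548

0.1548


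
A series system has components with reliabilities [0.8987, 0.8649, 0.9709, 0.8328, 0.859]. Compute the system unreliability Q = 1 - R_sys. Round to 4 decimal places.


Components: [0.8987, 0.8649, 0.9709, 0.8328, 0.859]
After component 1: product = 0.8987
After component 2: product = 0.7773
After component 3: product = 0.7547
After component 4: product = 0.6285
After component 5: product = 0.5399
R_sys = 0.5399
Q = 1 - 0.5399 = 0.4601

0.4601
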